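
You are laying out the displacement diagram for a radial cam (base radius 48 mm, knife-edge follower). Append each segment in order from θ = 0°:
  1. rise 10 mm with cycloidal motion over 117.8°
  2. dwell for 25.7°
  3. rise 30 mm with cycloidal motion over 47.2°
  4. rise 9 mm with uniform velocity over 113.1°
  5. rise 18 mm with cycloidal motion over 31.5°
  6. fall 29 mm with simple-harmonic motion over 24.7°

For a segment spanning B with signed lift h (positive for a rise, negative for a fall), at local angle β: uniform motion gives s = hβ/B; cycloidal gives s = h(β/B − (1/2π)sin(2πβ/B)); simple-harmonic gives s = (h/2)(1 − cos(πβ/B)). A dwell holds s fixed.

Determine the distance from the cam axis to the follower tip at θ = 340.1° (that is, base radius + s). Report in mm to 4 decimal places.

seg 1 [0°–117.8°] cycloidal, h=10: full span → s += 10 → s = 10.0000
seg 2 [117.8°–143.5°] dwell: s stays 10.0000
seg 3 [143.5°–190.7°] cycloidal, h=30: full span → s += 30 → s = 40.0000
seg 4 [190.7°–303.8°] uniform, h=9: full span → s += 9 → s = 49.0000
seg 5 [303.8°–335.3°] cycloidal, h=18: full span → s += 18 → s = 67.0000
seg 6 [335.3°–360°] simple-harmonic, h=-29: θ=340.1° here. β=4.8, B=24.7. -29/2·(1 − cos(π·0.1943)) = -2.6194 → s = 64.3806
radial distance = base radius + s = 48 + 64.3806 = 112.3806

112.3806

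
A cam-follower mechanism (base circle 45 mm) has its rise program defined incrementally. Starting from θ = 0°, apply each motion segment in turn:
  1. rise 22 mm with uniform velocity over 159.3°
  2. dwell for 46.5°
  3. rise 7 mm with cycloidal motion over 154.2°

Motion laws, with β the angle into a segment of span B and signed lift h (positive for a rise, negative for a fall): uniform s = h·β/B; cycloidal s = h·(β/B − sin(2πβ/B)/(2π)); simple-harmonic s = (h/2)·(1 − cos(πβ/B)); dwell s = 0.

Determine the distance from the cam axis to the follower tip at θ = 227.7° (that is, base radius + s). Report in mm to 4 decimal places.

seg 1 [0°–159.3°] uniform, h=22: full span → s += 22 → s = 22.0000
seg 2 [159.3°–205.8°] dwell: s stays 22.0000
seg 3 [205.8°–360°] cycloidal, h=7: θ=227.7° here. β=21.9, B=154.2. 7·(0.1420 − sin(2π·0.1420)/(2π)) = 0.1268 → s = 22.1268
radial distance = base radius + s = 45 + 22.1268 = 67.1268

67.1268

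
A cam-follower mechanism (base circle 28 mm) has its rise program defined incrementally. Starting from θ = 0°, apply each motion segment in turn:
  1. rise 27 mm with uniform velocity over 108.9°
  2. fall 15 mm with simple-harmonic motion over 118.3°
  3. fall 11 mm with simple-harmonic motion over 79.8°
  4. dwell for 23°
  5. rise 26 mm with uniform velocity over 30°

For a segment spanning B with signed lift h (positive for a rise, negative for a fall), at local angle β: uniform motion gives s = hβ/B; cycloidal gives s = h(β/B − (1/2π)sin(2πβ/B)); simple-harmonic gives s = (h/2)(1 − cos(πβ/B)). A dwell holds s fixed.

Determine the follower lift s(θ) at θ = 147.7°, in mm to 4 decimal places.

seg 1 [0°–108.9°] uniform, h=27: full span → s += 27 → s = 27.0000
seg 2 [108.9°–227.2°] simple-harmonic, h=-15: θ=147.7° here. β=38.8, B=118.3. -15/2·(1 − cos(π·0.3280)) = -3.6413 → s = 23.3587

23.3587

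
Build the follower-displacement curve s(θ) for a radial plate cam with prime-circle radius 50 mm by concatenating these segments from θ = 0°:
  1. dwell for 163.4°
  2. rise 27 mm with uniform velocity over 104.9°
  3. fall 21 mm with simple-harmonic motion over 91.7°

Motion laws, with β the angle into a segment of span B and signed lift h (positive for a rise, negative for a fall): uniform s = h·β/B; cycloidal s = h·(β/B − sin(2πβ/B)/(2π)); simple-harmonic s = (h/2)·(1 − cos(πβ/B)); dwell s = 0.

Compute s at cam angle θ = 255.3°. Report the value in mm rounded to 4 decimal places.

seg 1 [0°–163.4°] dwell: s stays 0.0000
seg 2 [163.4°–268.3°] uniform, h=27: θ=255.3° here. β=91.9, B=104.9. 27·91.9/104.9 = 23.6540 → s = 23.6540

23.6540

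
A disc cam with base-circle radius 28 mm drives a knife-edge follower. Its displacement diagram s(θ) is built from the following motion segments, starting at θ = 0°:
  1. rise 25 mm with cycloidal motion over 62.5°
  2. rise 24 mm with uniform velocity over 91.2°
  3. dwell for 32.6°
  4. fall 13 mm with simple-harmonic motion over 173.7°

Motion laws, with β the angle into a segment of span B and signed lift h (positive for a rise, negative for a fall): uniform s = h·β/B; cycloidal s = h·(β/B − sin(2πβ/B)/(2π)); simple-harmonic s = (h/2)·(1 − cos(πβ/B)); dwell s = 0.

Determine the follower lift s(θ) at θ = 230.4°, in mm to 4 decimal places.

seg 1 [0°–62.5°] cycloidal, h=25: full span → s += 25 → s = 25.0000
seg 2 [62.5°–153.7°] uniform, h=24: full span → s += 24 → s = 49.0000
seg 3 [153.7°–186.3°] dwell: s stays 49.0000
seg 4 [186.3°–360°] simple-harmonic, h=-13: θ=230.4° here. β=44.1, B=173.7. -13/2·(1 − cos(π·0.2539)) = -1.9603 → s = 47.0397

47.0397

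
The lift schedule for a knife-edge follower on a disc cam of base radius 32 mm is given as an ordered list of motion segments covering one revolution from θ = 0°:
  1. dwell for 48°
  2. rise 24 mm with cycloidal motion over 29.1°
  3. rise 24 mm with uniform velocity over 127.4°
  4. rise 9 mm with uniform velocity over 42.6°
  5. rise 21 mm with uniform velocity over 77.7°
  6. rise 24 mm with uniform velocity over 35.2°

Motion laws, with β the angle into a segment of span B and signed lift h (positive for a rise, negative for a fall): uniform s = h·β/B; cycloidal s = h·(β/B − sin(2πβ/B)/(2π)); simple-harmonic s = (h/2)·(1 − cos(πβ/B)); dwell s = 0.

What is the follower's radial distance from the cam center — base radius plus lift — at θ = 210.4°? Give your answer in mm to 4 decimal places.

seg 1 [0°–48°] dwell: s stays 0.0000
seg 2 [48°–77.1°] cycloidal, h=24: full span → s += 24 → s = 24.0000
seg 3 [77.1°–204.5°] uniform, h=24: full span → s += 24 → s = 48.0000
seg 4 [204.5°–247.1°] uniform, h=9: θ=210.4° here. β=5.9, B=42.6. 9·5.9/42.6 = 1.2465 → s = 49.2465
radial distance = base radius + s = 32 + 49.2465 = 81.2465

81.2465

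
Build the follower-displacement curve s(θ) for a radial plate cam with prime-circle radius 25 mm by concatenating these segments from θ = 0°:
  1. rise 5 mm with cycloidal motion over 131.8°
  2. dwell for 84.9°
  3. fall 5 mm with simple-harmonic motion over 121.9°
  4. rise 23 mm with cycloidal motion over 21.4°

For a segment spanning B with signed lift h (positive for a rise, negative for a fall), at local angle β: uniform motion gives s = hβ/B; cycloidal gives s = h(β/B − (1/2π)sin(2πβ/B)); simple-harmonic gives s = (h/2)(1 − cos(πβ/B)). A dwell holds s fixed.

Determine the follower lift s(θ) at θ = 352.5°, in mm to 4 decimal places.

seg 1 [0°–131.8°] cycloidal, h=5: full span → s += 5 → s = 5.0000
seg 2 [131.8°–216.7°] dwell: s stays 5.0000
seg 3 [216.7°–338.6°] simple-harmonic, h=-5: full span → s += -5 → s = 0.0000
seg 4 [338.6°–360°] cycloidal, h=23: θ=352.5° here. β=13.9, B=21.4. 23·(0.6495 − sin(2π·0.6495)/(2π)) = 17.8944 → s = 17.8944

17.8944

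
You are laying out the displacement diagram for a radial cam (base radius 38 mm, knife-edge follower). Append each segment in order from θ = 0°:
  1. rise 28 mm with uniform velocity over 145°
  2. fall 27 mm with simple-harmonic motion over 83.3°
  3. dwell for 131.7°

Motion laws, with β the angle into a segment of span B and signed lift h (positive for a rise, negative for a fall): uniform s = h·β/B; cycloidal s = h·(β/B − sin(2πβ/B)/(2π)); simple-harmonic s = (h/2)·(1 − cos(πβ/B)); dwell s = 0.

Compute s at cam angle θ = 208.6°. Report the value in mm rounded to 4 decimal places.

seg 1 [0°–145°] uniform, h=28: full span → s += 28 → s = 28.0000
seg 2 [145°–228.3°] simple-harmonic, h=-27: θ=208.6° here. β=63.6, B=83.3. -27/2·(1 − cos(π·0.7635)) = -23.4422 → s = 4.5578

4.5578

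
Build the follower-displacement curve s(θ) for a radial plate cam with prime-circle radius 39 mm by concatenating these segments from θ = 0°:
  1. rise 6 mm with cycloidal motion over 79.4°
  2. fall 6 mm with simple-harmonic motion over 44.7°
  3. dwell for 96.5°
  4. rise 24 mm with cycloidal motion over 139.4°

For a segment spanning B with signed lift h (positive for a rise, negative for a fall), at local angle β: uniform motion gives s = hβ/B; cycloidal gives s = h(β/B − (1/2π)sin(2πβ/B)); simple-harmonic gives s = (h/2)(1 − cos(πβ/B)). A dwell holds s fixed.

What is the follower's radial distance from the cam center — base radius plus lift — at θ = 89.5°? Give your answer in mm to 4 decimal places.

seg 1 [0°–79.4°] cycloidal, h=6: full span → s += 6 → s = 6.0000
seg 2 [79.4°–124.1°] simple-harmonic, h=-6: θ=89.5° here. β=10.1, B=44.7. -6/2·(1 − cos(π·0.2260)) = -0.7246 → s = 5.2754
radial distance = base radius + s = 39 + 5.2754 = 44.2754

44.2754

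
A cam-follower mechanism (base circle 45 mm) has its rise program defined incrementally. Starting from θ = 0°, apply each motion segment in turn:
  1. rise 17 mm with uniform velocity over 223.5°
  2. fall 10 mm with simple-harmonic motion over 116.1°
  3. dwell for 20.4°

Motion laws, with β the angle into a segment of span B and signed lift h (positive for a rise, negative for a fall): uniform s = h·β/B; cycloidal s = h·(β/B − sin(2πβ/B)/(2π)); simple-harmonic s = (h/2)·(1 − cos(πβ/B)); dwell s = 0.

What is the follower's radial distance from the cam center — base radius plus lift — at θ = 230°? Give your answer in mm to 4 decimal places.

seg 1 [0°–223.5°] uniform, h=17: full span → s += 17 → s = 17.0000
seg 2 [223.5°–339.6°] simple-harmonic, h=-10: θ=230° here. β=6.5, B=116.1. -10/2·(1 − cos(π·0.0560)) = -0.0771 → s = 16.9229
radial distance = base radius + s = 45 + 16.9229 = 61.9229

61.9229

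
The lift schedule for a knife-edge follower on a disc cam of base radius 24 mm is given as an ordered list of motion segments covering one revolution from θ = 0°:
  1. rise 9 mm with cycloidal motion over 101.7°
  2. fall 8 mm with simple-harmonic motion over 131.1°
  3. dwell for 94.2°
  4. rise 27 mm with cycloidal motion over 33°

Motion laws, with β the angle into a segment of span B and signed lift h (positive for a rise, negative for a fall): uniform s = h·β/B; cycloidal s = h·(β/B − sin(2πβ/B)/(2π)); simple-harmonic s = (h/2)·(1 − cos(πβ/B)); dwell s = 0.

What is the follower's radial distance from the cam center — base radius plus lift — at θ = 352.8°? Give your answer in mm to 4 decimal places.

seg 1 [0°–101.7°] cycloidal, h=9: full span → s += 9 → s = 9.0000
seg 2 [101.7°–232.8°] simple-harmonic, h=-8: full span → s += -8 → s = 1.0000
seg 3 [232.8°–327°] dwell: s stays 1.0000
seg 4 [327°–360°] cycloidal, h=27: θ=352.8° here. β=25.8, B=33. 27·(0.7818 − sin(2π·0.7818)/(2π)) = 25.3207 → s = 26.3207
radial distance = base radius + s = 24 + 26.3207 = 50.3207

50.3207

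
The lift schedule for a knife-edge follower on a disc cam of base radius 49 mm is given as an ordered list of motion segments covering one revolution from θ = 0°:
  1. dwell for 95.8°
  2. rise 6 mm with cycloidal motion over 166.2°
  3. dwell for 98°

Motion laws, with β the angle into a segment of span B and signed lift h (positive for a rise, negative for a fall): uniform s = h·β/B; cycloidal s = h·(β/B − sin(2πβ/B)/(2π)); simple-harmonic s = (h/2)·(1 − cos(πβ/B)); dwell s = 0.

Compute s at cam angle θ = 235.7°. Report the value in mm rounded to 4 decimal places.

seg 1 [0°–95.8°] dwell: s stays 0.0000
seg 2 [95.8°–262°] cycloidal, h=6: θ=235.7° here. β=139.9, B=166.2. 6·(0.8418 − sin(2π·0.8418)/(2π)) = 5.8511 → s = 5.8511

5.8511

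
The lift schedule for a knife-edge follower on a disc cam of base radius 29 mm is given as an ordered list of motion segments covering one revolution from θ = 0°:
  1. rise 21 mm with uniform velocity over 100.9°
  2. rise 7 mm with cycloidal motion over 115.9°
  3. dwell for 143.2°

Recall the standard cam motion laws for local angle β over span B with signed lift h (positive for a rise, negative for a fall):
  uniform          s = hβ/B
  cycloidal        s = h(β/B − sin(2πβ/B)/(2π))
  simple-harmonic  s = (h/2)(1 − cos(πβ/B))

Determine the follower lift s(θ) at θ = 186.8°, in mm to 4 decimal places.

seg 1 [0°–100.9°] uniform, h=21: full span → s += 21 → s = 21.0000
seg 2 [100.9°–216.8°] cycloidal, h=7: θ=186.8° here. β=85.9, B=115.9. 7·(0.7412 − sin(2π·0.7412)/(2π)) = 6.3005 → s = 27.3005

27.3005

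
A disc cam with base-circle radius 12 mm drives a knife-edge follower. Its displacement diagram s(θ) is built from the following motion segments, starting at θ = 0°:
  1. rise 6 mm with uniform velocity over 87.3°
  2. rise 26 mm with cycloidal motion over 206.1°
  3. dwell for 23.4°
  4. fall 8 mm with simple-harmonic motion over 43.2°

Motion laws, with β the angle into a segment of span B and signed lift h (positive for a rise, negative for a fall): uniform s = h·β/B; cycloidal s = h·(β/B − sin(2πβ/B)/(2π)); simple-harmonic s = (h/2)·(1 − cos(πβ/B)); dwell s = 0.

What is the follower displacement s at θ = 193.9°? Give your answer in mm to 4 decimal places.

seg 1 [0°–87.3°] uniform, h=6: full span → s += 6 → s = 6.0000
seg 2 [87.3°–293.4°] cycloidal, h=26: θ=193.9° here. β=106.6, B=206.1. 26·(0.5172 − sin(2π·0.5172)/(2π)) = 13.8948 → s = 19.8948

19.8948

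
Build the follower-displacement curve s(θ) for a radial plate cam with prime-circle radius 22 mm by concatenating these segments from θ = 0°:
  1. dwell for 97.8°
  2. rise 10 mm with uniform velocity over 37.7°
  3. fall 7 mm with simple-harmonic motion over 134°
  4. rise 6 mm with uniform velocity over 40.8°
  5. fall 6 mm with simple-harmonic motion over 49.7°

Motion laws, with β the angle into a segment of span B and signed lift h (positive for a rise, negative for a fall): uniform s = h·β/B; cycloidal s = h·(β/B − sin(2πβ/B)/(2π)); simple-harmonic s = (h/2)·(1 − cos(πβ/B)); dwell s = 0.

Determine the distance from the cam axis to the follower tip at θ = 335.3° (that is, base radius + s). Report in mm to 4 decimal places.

seg 1 [0°–97.8°] dwell: s stays 0.0000
seg 2 [97.8°–135.5°] uniform, h=10: full span → s += 10 → s = 10.0000
seg 3 [135.5°–269.5°] simple-harmonic, h=-7: full span → s += -7 → s = 3.0000
seg 4 [269.5°–310.3°] uniform, h=6: full span → s += 6 → s = 9.0000
seg 5 [310.3°–360°] simple-harmonic, h=-6: θ=335.3° here. β=25, B=49.7. -6/2·(1 − cos(π·0.5030)) = -3.0284 → s = 5.9716
radial distance = base radius + s = 22 + 5.9716 = 27.9716

27.9716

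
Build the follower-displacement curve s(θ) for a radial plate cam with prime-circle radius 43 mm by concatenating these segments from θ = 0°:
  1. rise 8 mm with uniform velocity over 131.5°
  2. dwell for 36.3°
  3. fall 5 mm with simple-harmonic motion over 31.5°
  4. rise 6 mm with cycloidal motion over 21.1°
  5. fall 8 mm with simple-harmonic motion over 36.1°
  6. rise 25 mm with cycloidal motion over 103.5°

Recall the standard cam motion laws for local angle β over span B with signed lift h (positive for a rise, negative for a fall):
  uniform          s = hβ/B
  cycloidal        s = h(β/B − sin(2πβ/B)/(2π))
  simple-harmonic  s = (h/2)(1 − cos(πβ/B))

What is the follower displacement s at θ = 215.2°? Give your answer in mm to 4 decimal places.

seg 1 [0°–131.5°] uniform, h=8: full span → s += 8 → s = 8.0000
seg 2 [131.5°–167.8°] dwell: s stays 8.0000
seg 3 [167.8°–199.3°] simple-harmonic, h=-5: full span → s += -5 → s = 3.0000
seg 4 [199.3°–220.4°] cycloidal, h=6: θ=215.2° here. β=15.9, B=21.1. 6·(0.7536 − sin(2π·0.7536)/(2π)) = 5.4760 → s = 8.4760

8.4760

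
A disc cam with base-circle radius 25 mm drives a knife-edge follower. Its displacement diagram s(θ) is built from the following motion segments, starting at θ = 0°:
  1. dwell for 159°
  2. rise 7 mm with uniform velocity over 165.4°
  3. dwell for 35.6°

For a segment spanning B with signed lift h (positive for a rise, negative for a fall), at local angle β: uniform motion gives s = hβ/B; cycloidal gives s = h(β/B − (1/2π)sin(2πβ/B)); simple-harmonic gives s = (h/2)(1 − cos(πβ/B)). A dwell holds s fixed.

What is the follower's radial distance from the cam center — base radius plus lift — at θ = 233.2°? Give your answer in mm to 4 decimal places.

seg 1 [0°–159°] dwell: s stays 0.0000
seg 2 [159°–324.4°] uniform, h=7: θ=233.2° here. β=74.2, B=165.4. 7·74.2/165.4 = 3.1403 → s = 3.1403
radial distance = base radius + s = 25 + 3.1403 = 28.1403

28.1403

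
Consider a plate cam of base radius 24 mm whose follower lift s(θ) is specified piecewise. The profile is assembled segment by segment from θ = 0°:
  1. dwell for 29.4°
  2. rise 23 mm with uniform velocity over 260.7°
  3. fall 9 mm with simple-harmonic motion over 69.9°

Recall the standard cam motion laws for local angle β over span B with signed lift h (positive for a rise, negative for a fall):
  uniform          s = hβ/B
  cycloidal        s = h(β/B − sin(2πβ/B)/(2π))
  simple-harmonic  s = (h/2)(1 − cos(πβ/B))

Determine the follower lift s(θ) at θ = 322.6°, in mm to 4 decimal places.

seg 1 [0°–29.4°] dwell: s stays 0.0000
seg 2 [29.4°–290.1°] uniform, h=23: full span → s += 23 → s = 23.0000
seg 3 [290.1°–360°] simple-harmonic, h=-9: θ=322.6° here. β=32.5, B=69.9. -9/2·(1 − cos(π·0.4649)) = -4.0055 → s = 18.9945

18.9945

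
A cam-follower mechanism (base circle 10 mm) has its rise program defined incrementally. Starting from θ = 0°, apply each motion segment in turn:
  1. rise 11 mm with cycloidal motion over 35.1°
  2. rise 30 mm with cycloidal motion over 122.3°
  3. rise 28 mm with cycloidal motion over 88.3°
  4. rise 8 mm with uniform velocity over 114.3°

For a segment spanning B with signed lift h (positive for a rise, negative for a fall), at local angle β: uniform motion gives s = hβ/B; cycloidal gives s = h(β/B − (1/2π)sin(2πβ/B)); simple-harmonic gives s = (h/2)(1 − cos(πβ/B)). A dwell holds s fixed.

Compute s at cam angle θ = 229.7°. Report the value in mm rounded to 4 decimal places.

seg 1 [0°–35.1°] cycloidal, h=11: full span → s += 11 → s = 11.0000
seg 2 [35.1°–157.4°] cycloidal, h=30: full span → s += 30 → s = 41.0000
seg 3 [157.4°–245.7°] cycloidal, h=28: θ=229.7° here. β=72.3, B=88.3. 28·(0.8188 − sin(2π·0.8188)/(2π)) = 26.9728 → s = 67.9728

67.9728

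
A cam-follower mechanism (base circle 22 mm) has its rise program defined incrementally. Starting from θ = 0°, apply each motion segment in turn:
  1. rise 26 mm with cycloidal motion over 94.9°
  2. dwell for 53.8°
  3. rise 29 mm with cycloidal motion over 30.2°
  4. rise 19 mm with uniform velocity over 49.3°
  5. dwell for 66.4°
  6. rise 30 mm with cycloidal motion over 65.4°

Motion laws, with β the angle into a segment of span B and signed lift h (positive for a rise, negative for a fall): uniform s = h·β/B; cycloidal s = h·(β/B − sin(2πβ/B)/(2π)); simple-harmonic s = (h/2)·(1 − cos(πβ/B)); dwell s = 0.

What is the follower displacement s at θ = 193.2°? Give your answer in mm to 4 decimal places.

seg 1 [0°–94.9°] cycloidal, h=26: full span → s += 26 → s = 26.0000
seg 2 [94.9°–148.7°] dwell: s stays 26.0000
seg 3 [148.7°–178.9°] cycloidal, h=29: full span → s += 29 → s = 55.0000
seg 4 [178.9°–228.2°] uniform, h=19: θ=193.2° here. β=14.3, B=49.3. 19·14.3/49.3 = 5.5112 → s = 60.5112

60.5112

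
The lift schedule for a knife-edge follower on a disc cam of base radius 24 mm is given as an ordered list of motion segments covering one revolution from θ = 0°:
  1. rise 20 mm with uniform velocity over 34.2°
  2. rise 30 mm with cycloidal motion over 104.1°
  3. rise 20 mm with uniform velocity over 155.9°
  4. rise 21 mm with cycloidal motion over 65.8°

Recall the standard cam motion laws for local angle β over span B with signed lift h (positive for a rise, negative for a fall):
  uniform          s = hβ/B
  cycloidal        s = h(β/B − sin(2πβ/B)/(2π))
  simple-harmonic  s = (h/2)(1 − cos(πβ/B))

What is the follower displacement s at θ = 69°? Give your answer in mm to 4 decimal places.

seg 1 [0°–34.2°] uniform, h=20: full span → s += 20 → s = 20.0000
seg 2 [34.2°–138.3°] cycloidal, h=30: θ=69° here. β=34.8, B=104.1. 30·(0.3343 − sin(2π·0.3343)/(2π)) = 5.9083 → s = 25.9083

25.9083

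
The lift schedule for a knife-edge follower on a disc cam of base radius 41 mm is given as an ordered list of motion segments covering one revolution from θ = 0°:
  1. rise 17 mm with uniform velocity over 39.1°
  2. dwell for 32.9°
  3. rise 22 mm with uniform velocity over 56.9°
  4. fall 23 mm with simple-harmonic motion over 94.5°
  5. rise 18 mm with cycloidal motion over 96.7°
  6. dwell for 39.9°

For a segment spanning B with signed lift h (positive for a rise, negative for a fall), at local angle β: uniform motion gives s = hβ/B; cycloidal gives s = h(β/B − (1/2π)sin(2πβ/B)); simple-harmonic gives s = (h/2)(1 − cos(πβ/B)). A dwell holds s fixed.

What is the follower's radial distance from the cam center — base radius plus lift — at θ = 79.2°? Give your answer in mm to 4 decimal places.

seg 1 [0°–39.1°] uniform, h=17: full span → s += 17 → s = 17.0000
seg 2 [39.1°–72°] dwell: s stays 17.0000
seg 3 [72°–128.9°] uniform, h=22: θ=79.2° here. β=7.2, B=56.9. 22·7.2/56.9 = 2.7838 → s = 19.7838
radial distance = base radius + s = 41 + 19.7838 = 60.7838

60.7838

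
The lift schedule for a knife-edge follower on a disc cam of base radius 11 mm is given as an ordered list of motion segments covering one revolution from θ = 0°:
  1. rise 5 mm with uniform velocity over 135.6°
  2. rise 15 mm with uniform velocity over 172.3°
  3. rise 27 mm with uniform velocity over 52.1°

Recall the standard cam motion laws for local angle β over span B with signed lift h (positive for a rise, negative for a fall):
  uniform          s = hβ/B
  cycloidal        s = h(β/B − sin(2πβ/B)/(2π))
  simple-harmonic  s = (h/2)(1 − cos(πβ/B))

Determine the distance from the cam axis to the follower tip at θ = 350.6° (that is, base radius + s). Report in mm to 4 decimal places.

seg 1 [0°–135.6°] uniform, h=5: full span → s += 5 → s = 5.0000
seg 2 [135.6°–307.9°] uniform, h=15: full span → s += 15 → s = 20.0000
seg 3 [307.9°–360°] uniform, h=27: θ=350.6° here. β=42.7, B=52.1. 27·42.7/52.1 = 22.1286 → s = 42.1286
radial distance = base radius + s = 11 + 42.1286 = 53.1286

53.1286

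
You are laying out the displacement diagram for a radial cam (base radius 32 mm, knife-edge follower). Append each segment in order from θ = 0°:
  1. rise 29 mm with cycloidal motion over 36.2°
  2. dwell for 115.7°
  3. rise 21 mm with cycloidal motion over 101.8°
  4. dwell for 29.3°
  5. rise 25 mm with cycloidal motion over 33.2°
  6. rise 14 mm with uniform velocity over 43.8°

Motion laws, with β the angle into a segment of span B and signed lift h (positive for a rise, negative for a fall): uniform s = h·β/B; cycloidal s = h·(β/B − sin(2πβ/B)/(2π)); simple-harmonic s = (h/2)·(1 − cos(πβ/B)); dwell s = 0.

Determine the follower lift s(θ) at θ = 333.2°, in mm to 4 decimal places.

seg 1 [0°–36.2°] cycloidal, h=29: full span → s += 29 → s = 29.0000
seg 2 [36.2°–151.9°] dwell: s stays 29.0000
seg 3 [151.9°–253.7°] cycloidal, h=21: full span → s += 21 → s = 50.0000
seg 4 [253.7°–283°] dwell: s stays 50.0000
seg 5 [283°–316.2°] cycloidal, h=25: full span → s += 25 → s = 75.0000
seg 6 [316.2°–360°] uniform, h=14: θ=333.2° here. β=17, B=43.8. 14·17/43.8 = 5.4338 → s = 80.4338

80.4338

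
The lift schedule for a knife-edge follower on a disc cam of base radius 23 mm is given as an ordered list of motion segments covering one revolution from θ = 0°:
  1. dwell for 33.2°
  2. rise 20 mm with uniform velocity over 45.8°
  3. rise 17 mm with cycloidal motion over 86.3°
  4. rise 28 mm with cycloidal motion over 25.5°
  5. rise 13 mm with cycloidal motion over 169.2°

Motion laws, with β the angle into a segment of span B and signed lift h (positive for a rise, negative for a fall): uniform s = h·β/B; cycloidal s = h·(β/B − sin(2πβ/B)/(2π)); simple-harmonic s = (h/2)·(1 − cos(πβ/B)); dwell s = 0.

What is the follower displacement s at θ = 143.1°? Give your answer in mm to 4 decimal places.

seg 1 [0°–33.2°] dwell: s stays 0.0000
seg 2 [33.2°–79°] uniform, h=20: full span → s += 20 → s = 20.0000
seg 3 [79°–165.3°] cycloidal, h=17: θ=143.1° here. β=64.1, B=86.3. 17·(0.7428 − sin(2π·0.7428)/(2π)) = 15.3297 → s = 35.3297

35.3297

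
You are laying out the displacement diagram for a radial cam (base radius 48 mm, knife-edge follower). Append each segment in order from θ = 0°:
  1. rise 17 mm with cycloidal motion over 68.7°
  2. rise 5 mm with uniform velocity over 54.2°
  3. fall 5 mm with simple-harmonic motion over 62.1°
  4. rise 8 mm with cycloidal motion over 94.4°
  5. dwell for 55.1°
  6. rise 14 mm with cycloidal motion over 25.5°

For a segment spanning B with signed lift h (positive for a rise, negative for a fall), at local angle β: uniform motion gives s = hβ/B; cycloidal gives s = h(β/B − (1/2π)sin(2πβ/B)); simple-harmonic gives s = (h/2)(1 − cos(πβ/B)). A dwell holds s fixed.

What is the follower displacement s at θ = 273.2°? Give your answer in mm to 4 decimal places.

seg 1 [0°–68.7°] cycloidal, h=17: full span → s += 17 → s = 17.0000
seg 2 [68.7°–122.9°] uniform, h=5: full span → s += 5 → s = 22.0000
seg 3 [122.9°–185°] simple-harmonic, h=-5: full span → s += -5 → s = 17.0000
seg 4 [185°–279.4°] cycloidal, h=8: θ=273.2° here. β=88.2, B=94.4. 8·(0.9343 − sin(2π·0.9343)/(2π)) = 7.9852 → s = 24.9852

24.9852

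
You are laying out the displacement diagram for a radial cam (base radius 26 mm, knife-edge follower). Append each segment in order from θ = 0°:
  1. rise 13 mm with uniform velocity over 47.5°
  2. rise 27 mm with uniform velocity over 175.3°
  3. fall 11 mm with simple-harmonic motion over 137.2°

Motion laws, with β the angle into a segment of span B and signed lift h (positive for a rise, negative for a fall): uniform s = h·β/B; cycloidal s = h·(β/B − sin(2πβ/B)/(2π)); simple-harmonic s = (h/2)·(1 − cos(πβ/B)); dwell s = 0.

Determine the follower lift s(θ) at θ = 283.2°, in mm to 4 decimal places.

seg 1 [0°–47.5°] uniform, h=13: full span → s += 13 → s = 13.0000
seg 2 [47.5°–222.8°] uniform, h=27: full span → s += 27 → s = 40.0000
seg 3 [222.8°–360°] simple-harmonic, h=-11: θ=283.2° here. β=60.4, B=137.2. -11/2·(1 − cos(π·0.4402)) = -4.4734 → s = 35.5266

35.5266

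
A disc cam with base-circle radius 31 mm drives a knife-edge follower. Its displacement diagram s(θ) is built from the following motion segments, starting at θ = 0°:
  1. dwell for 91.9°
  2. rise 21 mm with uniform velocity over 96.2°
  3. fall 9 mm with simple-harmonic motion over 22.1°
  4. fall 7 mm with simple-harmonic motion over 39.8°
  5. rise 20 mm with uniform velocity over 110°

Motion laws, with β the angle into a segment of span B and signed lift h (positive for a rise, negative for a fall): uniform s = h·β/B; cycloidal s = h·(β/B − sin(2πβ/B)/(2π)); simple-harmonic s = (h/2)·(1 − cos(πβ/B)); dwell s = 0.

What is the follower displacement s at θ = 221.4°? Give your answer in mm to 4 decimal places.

seg 1 [0°–91.9°] dwell: s stays 0.0000
seg 2 [91.9°–188.1°] uniform, h=21: full span → s += 21 → s = 21.0000
seg 3 [188.1°–210.2°] simple-harmonic, h=-9: full span → s += -9 → s = 12.0000
seg 4 [210.2°–250°] simple-harmonic, h=-7: θ=221.4° here. β=11.2, B=39.8. -7/2·(1 − cos(π·0.2814)) = -1.2810 → s = 10.7190

10.7190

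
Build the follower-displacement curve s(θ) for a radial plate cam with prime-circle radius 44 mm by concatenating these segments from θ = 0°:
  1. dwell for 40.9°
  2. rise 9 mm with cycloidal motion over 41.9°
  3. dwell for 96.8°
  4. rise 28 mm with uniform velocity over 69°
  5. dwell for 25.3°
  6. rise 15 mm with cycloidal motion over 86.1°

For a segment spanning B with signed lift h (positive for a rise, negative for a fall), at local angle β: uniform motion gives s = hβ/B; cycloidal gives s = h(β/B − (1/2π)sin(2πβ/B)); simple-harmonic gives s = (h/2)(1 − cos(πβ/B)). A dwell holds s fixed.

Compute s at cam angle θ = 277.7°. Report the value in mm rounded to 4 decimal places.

seg 1 [0°–40.9°] dwell: s stays 0.0000
seg 2 [40.9°–82.8°] cycloidal, h=9: full span → s += 9 → s = 9.0000
seg 3 [82.8°–179.6°] dwell: s stays 9.0000
seg 4 [179.6°–248.6°] uniform, h=28: full span → s += 28 → s = 37.0000
seg 5 [248.6°–273.9°] dwell: s stays 37.0000
seg 6 [273.9°–360°] cycloidal, h=15: θ=277.7° here. β=3.8, B=86.1. 15·(0.0441 − sin(2π·0.0441)/(2π)) = 0.0085 → s = 37.0085

37.0085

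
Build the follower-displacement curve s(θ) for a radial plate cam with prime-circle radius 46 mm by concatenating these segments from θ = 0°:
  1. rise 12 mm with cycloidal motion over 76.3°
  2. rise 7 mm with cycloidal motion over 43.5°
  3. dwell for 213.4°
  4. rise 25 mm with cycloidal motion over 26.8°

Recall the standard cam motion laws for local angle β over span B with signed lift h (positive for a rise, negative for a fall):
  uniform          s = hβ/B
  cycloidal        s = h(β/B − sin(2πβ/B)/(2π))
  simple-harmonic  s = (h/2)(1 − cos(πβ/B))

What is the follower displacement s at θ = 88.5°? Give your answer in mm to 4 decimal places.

seg 1 [0°–76.3°] cycloidal, h=12: full span → s += 12 → s = 12.0000
seg 2 [76.3°–119.8°] cycloidal, h=7: θ=88.5° here. β=12.2, B=43.5. 7·(0.2805 − sin(2π·0.2805)/(2π)) = 0.8695 → s = 12.8695

12.8695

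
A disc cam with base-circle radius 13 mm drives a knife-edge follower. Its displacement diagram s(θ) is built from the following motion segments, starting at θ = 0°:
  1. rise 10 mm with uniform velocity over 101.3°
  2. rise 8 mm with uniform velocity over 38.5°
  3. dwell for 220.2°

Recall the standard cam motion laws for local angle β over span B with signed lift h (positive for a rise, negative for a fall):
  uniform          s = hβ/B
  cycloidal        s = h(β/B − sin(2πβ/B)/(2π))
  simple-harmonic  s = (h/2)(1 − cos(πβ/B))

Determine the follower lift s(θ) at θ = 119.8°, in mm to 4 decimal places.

seg 1 [0°–101.3°] uniform, h=10: full span → s += 10 → s = 10.0000
seg 2 [101.3°–139.8°] uniform, h=8: θ=119.8° here. β=18.5, B=38.5. 8·18.5/38.5 = 3.8442 → s = 13.8442

13.8442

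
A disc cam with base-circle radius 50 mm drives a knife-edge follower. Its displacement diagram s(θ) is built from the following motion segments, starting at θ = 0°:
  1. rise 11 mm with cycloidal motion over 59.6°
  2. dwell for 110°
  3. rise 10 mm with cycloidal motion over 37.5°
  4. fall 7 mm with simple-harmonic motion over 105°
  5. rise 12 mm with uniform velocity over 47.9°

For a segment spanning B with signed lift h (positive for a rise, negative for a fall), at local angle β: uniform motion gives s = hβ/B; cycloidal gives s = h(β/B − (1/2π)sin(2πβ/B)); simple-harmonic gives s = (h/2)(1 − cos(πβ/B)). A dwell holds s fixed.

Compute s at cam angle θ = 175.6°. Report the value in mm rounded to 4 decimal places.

seg 1 [0°–59.6°] cycloidal, h=11: full span → s += 11 → s = 11.0000
seg 2 [59.6°–169.6°] dwell: s stays 11.0000
seg 3 [169.6°–207.1°] cycloidal, h=10: θ=175.6° here. β=6, B=37.5. 10·(0.1600 − sin(2π·0.1600)/(2π)) = 0.2562 → s = 11.2562

11.2562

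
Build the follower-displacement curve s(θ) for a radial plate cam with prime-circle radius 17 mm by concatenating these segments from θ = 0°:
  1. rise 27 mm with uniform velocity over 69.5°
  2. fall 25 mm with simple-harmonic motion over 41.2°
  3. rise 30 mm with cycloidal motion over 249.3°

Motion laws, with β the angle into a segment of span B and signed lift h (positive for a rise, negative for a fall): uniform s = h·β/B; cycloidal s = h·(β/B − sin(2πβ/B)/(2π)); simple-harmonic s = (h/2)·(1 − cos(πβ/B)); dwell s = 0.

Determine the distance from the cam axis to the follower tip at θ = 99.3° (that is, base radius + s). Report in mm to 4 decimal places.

seg 1 [0°–69.5°] uniform, h=27: full span → s += 27 → s = 27.0000
seg 2 [69.5°–110.7°] simple-harmonic, h=-25: θ=99.3° here. β=29.8, B=41.2. -25/2·(1 − cos(π·0.7233)) = -20.5673 → s = 6.4327
radial distance = base radius + s = 17 + 6.4327 = 23.4327

23.4327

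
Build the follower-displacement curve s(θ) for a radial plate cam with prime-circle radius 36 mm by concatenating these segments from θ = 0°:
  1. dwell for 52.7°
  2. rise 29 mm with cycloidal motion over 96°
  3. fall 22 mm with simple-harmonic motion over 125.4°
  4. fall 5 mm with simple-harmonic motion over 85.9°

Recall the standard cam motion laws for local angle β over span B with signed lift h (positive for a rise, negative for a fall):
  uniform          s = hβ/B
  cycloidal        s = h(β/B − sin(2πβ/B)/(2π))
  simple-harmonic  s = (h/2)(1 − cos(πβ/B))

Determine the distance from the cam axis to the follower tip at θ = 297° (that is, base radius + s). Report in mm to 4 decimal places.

seg 1 [0°–52.7°] dwell: s stays 0.0000
seg 2 [52.7°–148.7°] cycloidal, h=29: full span → s += 29 → s = 29.0000
seg 3 [148.7°–274.1°] simple-harmonic, h=-22: full span → s += -22 → s = 7.0000
seg 4 [274.1°–360°] simple-harmonic, h=-5: θ=297° here. β=22.9, B=85.9. -5/2·(1 − cos(π·0.2666)) = -0.8267 → s = 6.1733
radial distance = base radius + s = 36 + 6.1733 = 42.1733

42.1733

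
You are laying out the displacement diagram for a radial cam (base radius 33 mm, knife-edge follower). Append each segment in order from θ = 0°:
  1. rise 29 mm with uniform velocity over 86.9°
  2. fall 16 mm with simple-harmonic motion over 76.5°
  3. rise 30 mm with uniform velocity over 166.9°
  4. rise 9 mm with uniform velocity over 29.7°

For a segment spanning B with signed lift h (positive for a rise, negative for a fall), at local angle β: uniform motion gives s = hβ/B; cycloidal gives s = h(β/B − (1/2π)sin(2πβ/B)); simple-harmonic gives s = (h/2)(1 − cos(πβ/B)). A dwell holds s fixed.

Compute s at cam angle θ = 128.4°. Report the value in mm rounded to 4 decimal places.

seg 1 [0°–86.9°] uniform, h=29: full span → s += 29 → s = 29.0000
seg 2 [86.9°–163.4°] simple-harmonic, h=-16: θ=128.4° here. β=41.5, B=76.5. -16/2·(1 − cos(π·0.5425)) = -9.0646 → s = 19.9354

19.9354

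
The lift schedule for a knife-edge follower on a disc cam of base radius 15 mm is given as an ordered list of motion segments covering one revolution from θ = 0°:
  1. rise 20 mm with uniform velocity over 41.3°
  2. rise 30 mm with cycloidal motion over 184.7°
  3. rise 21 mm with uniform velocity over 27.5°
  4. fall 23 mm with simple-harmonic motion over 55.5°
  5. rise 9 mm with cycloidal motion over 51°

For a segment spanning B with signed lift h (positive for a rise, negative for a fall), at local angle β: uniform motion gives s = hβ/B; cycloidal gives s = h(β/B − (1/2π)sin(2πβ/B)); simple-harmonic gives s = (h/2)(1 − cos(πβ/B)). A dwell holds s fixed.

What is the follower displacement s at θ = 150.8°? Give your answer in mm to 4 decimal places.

seg 1 [0°–41.3°] uniform, h=20: full span → s += 20 → s = 20.0000
seg 2 [41.3°–226°] cycloidal, h=30: θ=150.8° here. β=109.5, B=184.7. 30·(0.5929 − sin(2π·0.5929)/(2π)) = 20.4158 → s = 40.4158

40.4158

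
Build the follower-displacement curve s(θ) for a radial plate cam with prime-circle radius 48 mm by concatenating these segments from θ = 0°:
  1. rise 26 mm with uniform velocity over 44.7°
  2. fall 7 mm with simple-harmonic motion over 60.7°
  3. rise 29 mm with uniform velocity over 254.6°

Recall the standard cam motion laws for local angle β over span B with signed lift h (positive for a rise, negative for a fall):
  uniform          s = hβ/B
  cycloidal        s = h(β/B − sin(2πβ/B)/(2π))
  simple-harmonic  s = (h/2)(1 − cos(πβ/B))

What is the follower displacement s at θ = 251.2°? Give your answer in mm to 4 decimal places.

seg 1 [0°–44.7°] uniform, h=26: full span → s += 26 → s = 26.0000
seg 2 [44.7°–105.4°] simple-harmonic, h=-7: full span → s += -7 → s = 19.0000
seg 3 [105.4°–360°] uniform, h=29: θ=251.2° here. β=145.8, B=254.6. 29·145.8/254.6 = 16.6072 → s = 35.6072

35.6072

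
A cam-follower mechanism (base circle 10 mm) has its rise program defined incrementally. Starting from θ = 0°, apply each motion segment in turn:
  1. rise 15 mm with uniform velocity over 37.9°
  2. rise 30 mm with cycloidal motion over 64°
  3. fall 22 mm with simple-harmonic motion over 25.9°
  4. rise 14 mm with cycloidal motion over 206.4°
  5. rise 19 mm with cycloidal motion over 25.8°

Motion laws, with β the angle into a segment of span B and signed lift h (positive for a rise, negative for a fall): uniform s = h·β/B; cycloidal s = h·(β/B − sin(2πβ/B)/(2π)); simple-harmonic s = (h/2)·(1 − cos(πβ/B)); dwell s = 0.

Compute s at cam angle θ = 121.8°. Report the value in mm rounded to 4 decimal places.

seg 1 [0°–37.9°] uniform, h=15: full span → s += 15 → s = 15.0000
seg 2 [37.9°–101.9°] cycloidal, h=30: full span → s += 30 → s = 45.0000
seg 3 [101.9°–127.8°] simple-harmonic, h=-22: θ=121.8° here. β=19.9, B=25.9. -22/2·(1 − cos(π·0.7683)) = -19.2132 → s = 25.7868

25.7868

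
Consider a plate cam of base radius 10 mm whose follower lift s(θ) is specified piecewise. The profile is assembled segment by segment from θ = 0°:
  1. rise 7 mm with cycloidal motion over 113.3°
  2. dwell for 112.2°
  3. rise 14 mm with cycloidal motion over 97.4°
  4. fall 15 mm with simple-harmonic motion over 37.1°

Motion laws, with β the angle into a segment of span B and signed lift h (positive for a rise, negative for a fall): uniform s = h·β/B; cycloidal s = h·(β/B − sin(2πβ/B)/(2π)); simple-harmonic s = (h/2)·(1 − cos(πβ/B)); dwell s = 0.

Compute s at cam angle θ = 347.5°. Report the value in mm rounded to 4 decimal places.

seg 1 [0°–113.3°] cycloidal, h=7: full span → s += 7 → s = 7.0000
seg 2 [113.3°–225.5°] dwell: s stays 7.0000
seg 3 [225.5°–322.9°] cycloidal, h=14: full span → s += 14 → s = 21.0000
seg 4 [322.9°–360°] simple-harmonic, h=-15: θ=347.5° here. β=24.6, B=37.1. -15/2·(1 − cos(π·0.6631)) = -11.1764 → s = 9.8236

9.8236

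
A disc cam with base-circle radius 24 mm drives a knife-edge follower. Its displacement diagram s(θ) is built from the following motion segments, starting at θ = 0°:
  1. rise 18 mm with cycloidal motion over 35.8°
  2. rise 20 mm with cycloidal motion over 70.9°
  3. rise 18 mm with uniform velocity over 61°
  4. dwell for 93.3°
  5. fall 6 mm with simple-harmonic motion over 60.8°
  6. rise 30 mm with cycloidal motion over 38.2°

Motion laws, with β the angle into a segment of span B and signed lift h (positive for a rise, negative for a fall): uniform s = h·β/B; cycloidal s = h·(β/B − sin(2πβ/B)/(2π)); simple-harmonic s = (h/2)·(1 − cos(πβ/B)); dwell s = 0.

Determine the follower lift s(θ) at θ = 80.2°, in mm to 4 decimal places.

seg 1 [0°–35.8°] cycloidal, h=18: full span → s += 18 → s = 18.0000
seg 2 [35.8°–106.7°] cycloidal, h=20: θ=80.2° here. β=44.4, B=70.9. 20·(0.6262 − sin(2π·0.6262)/(2π)) = 14.7929 → s = 32.7929

32.7929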